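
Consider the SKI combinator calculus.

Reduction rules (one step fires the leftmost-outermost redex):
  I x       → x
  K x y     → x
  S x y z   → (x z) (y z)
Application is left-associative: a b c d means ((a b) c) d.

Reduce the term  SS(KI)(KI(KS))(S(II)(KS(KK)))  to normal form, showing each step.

  start: SS(KI)(KI(KS))(S(II)(KS(KK)))
  [1] S(KI(KS))(KI(KI(KS)))(S(II)(KS(KK)))
  [2] KI(KS)(S(II)(KS(KK)))(KI(KI(KS))(S(II)(KS(KK))))
  [3] I(S(II)(KS(KK)))(KI(KI(KS))(S(II)(KS(KK))))
  [4] S(II)(KS(KK))(KI(KI(KS))(S(II)(KS(KK))))
  [5] II(KI(KI(KS))(S(II)(KS(KK))))(KS(KK)(KI(KI(KS))(S(II)(KS(KK)))))
  [6] I(KI(KI(KS))(S(II)(KS(KK))))(KS(KK)(KI(KI(KS))(S(II)(KS(KK)))))
  [7] KI(KI(KS))(S(II)(KS(KK)))(KS(KK)(KI(KI(KS))(S(II)(KS(KK)))))
  [8] I(S(II)(KS(KK)))(KS(KK)(KI(KI(KS))(S(II)(KS(KK)))))
  [9] S(II)(KS(KK))(KS(KK)(KI(KI(KS))(S(II)(KS(KK)))))
  [10] II(KS(KK)(KI(KI(KS))(S(II)(KS(KK)))))(KS(KK)(KS(KK)(KI(KI(KS))(S(II)(KS(KK))))))
  [11] I(KS(KK)(KI(KI(KS))(S(II)(KS(KK)))))(KS(KK)(KS(KK)(KI(KI(KS))(S(II)(KS(KK))))))
  [12] KS(KK)(KI(KI(KS))(S(II)(KS(KK))))(KS(KK)(KS(KK)(KI(KI(KS))(S(II)(KS(KK))))))
  [13] S(KI(KI(KS))(S(II)(KS(KK))))(KS(KK)(KS(KK)(KI(KI(KS))(S(II)(KS(KK))))))
  [14] S(I(S(II)(KS(KK))))(KS(KK)(KS(KK)(KI(KI(KS))(S(II)(KS(KK))))))
  [15] S(S(II)(KS(KK)))(KS(KK)(KS(KK)(KI(KI(KS))(S(II)(KS(KK))))))
  [16] S(SI(KS(KK)))(KS(KK)(KS(KK)(KI(KI(KS))(S(II)(KS(KK))))))
  [17] S(SIS)(KS(KK)(KS(KK)(KI(KI(KS))(S(II)(KS(KK))))))
  [18] S(SIS)(S(KS(KK)(KI(KI(KS))(S(II)(KS(KK))))))
  [19] S(SIS)(S(S(KI(KI(KS))(S(II)(KS(KK))))))
  [20] S(SIS)(S(S(I(S(II)(KS(KK))))))
  [21] S(SIS)(S(S(S(II)(KS(KK)))))
  [22] S(SIS)(S(S(SI(KS(KK)))))
  [23] S(SIS)(S(S(SIS)))

Answer: normal form = S(SIS)(S(S(SIS)))  (in 23 steps)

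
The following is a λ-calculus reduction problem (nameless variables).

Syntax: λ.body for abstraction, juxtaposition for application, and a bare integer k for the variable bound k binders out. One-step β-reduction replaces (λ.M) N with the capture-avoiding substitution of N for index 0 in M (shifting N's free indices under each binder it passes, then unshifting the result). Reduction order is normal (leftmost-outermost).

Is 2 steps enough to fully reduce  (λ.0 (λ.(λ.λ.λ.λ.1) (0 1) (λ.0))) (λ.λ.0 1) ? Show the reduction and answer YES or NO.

Answer: NO — after 2 steps the term is λ.0 (λ.(λ.λ.λ.λ.1) (0 (λ.λ.0 1)) (λ.0)), not yet normal

Derivation:
  start: (λ.0 (λ.(λ.λ.λ.λ.1) (0 1) (λ.0))) (λ.λ.0 1)
  →1  (λ.λ.0 1) (λ.(λ.λ.λ.λ.1) (0 (λ.λ.0 1)) (λ.0))
  →2  λ.0 (λ.(λ.λ.λ.λ.1) (0 (λ.λ.0 1)) (λ.0))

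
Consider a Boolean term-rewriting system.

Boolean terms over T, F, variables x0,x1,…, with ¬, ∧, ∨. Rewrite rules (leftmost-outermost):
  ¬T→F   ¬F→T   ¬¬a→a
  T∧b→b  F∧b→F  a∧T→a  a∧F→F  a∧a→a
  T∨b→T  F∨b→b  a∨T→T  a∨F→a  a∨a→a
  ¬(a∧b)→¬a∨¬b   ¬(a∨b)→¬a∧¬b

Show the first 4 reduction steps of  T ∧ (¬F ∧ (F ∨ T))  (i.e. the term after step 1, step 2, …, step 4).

Answer: after 4 steps: T

Derivation:
  start: T ∧ (¬F ∧ (F ∨ T))
  step 1: ¬F ∧ (F ∨ T)
  step 2: T ∧ (F ∨ T)
  step 3: F ∨ T
  step 4: T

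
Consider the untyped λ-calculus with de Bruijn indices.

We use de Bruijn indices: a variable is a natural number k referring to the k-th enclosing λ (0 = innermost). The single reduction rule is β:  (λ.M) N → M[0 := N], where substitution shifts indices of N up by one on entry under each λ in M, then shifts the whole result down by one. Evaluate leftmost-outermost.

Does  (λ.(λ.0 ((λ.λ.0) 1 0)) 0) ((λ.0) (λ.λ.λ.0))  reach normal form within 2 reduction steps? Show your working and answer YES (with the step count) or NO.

Answer: NO — after 2 steps the term is (λ.0) (λ.λ.λ.0) ((λ.λ.0) ((λ.0) (λ.λ.λ.0)) ((λ.0) (λ.λ.λ.0))), not yet normal

Derivation:
  start: (λ.(λ.0 ((λ.λ.0) 1 0)) 0) ((λ.0) (λ.λ.λ.0))
  step 1: (λ.0 ((λ.λ.0) ((λ.0) (λ.λ.λ.0)) 0)) ((λ.0) (λ.λ.λ.0))
  step 2: (λ.0) (λ.λ.λ.0) ((λ.λ.0) ((λ.0) (λ.λ.λ.0)) ((λ.0) (λ.λ.λ.0)))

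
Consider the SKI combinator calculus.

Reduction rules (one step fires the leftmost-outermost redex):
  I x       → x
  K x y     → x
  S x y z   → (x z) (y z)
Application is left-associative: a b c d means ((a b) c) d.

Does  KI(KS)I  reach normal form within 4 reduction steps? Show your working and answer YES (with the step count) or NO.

Answer: YES — reaches normal form I in 2 ≤ 4 steps

Derivation:
  start: KI(KS)I
  [1] II
  [2] I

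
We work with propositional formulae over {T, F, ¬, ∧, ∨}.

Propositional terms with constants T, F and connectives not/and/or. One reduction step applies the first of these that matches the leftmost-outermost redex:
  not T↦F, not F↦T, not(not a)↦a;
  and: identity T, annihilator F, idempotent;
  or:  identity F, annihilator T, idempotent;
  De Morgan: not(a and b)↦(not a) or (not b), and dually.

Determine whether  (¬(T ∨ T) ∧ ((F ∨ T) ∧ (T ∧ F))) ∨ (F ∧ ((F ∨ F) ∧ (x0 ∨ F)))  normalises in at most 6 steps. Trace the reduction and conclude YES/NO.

Answer: YES — reaches normal form F in 6 ≤ 6 steps

Working:
  start: (¬(T ∨ T) ∧ ((F ∨ T) ∧ (T ∧ F))) ∨ (F ∧ ((F ∨ F) ∧ (x0 ∨ F)))
  →1  ((¬T ∧ ¬T) ∧ ((F ∨ T) ∧ (T ∧ F))) ∨ (F ∧ ((F ∨ F) ∧ (x0 ∨ F)))
  →2  (¬T ∧ ((F ∨ T) ∧ (T ∧ F))) ∨ (F ∧ ((F ∨ F) ∧ (x0 ∨ F)))
  →3  (F ∧ ((F ∨ T) ∧ (T ∧ F))) ∨ (F ∧ ((F ∨ F) ∧ (x0 ∨ F)))
  →4  F ∨ (F ∧ ((F ∨ F) ∧ (x0 ∨ F)))
  →5  F ∧ ((F ∨ F) ∧ (x0 ∨ F))
  →6  F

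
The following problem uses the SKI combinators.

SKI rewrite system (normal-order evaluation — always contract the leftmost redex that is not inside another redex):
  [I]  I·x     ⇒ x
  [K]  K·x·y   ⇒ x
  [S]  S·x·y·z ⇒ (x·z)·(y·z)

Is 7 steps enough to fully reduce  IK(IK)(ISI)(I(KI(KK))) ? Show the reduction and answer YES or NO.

  start: IK(IK)(ISI)(I(KI(KK)))
  step 1: K(IK)(ISI)(I(KI(KK)))
  step 2: IK(I(KI(KK)))
  step 3: K(I(KI(KK)))
  step 4: K(KI(KK))
  step 5: KI

Answer: YES — reaches normal form KI in 5 ≤ 7 steps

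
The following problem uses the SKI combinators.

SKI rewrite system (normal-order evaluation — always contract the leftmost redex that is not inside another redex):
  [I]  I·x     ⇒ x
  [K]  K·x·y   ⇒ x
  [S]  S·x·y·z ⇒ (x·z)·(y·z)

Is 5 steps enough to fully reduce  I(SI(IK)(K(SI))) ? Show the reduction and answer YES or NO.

Answer: YES — reaches normal form SI in 4 ≤ 5 steps

Reduction:
  start: I(SI(IK)(K(SI)))
  [1] SI(IK)(K(SI))
  [2] I(K(SI))(IK(K(SI)))
  [3] K(SI)(IK(K(SI)))
  [4] SI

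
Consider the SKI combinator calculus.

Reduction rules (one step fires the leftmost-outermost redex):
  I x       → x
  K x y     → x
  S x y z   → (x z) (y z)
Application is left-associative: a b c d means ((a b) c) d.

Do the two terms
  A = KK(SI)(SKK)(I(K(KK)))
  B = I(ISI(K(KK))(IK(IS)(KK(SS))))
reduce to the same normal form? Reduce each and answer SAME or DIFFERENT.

Term A:
  start: KK(SI)(SKK)(I(K(KK)))
  step 1: K(SKK)(I(K(KK)))
  step 2: SKK

Term B:
  start: I(ISI(K(KK))(IK(IS)(KK(SS))))
  step 1: ISI(K(KK))(IK(IS)(KK(SS)))
  step 2: SI(K(KK))(IK(IS)(KK(SS)))
  step 3: I(IK(IS)(KK(SS)))(K(KK)(IK(IS)(KK(SS))))
  step 4: IK(IS)(KK(SS))(K(KK)(IK(IS)(KK(SS))))
  step 5: K(IS)(KK(SS))(K(KK)(IK(IS)(KK(SS))))
  step 6: IS(K(KK)(IK(IS)(KK(SS))))
  step 7: S(K(KK)(IK(IS)(KK(SS))))
  step 8: S(KK)

Answer: DIFFERENT — A ⇓ SKK, B ⇓ S(KK)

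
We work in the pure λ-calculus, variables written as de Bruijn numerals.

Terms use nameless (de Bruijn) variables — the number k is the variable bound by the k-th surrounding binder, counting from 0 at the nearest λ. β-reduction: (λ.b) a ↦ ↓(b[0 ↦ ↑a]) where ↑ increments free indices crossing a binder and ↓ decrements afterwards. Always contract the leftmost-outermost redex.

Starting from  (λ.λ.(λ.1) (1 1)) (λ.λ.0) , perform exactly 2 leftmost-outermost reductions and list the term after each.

Answer: after 2 steps: λ.0

Reduction:
  start: (λ.λ.(λ.1) (1 1)) (λ.λ.0)
  step 1: λ.(λ.1) ((λ.λ.0) (λ.λ.0))
  step 2: λ.0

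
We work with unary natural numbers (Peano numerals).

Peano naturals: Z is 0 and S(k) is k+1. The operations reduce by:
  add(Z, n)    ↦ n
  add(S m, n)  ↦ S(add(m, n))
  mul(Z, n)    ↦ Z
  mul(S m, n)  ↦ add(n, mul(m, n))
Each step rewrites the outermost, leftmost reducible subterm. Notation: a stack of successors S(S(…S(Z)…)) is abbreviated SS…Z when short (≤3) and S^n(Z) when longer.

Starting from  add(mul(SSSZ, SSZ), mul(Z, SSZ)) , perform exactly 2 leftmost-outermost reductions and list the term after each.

Answer: after 2 steps: add(S(add(SZ, mul(SSZ, SSZ))), mul(Z, SSZ))

Reduction:
  start: add(mul(SSSZ, SSZ), mul(Z, SSZ))
  →1  add(add(SSZ, mul(SSZ, SSZ)), mul(Z, SSZ))
  →2  add(S(add(SZ, mul(SSZ, SSZ))), mul(Z, SSZ))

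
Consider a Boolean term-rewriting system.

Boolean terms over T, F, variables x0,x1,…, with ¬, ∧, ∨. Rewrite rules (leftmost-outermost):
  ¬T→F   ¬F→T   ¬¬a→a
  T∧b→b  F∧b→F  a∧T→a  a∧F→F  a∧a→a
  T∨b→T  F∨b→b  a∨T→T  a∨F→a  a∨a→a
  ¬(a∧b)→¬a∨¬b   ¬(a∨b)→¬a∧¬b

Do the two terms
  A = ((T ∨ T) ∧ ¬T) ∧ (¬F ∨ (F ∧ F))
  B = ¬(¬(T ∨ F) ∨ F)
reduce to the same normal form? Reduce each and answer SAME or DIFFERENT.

Answer: DIFFERENT — A ⇓ F, B ⇓ T

Working:
Term A:
  start: ((T ∨ T) ∧ ¬T) ∧ (¬F ∨ (F ∧ F))
  [1] (T ∧ ¬T) ∧ (¬F ∨ (F ∧ F))
  [2] ¬T ∧ (¬F ∨ (F ∧ F))
  [3] F ∧ (¬F ∨ (F ∧ F))
  [4] F

Term B:
  start: ¬(¬(T ∨ F) ∨ F)
  [1] ¬¬(T ∨ F) ∧ ¬F
  [2] (T ∨ F) ∧ ¬F
  [3] T ∧ ¬F
  [4] ¬F
  [5] T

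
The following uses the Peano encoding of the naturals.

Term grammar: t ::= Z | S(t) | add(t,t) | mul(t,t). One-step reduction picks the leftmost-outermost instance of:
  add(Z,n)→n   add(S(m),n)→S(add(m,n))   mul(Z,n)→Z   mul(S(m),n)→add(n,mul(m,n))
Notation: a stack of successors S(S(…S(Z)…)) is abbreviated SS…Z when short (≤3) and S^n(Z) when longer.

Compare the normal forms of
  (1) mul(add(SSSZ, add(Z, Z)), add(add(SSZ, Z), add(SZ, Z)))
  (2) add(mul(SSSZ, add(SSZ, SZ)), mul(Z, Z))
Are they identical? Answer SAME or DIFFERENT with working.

Answer: SAME — A ⇓ S^9(Z), B ⇓ S^9(Z)

Reduction:
Term A:
  start: mul(add(SSSZ, add(Z, Z)), add(add(SSZ, Z), add(SZ, Z)))
  →1  mul(S(add(SSZ, add(Z, Z))), add(add(SSZ, Z), add(SZ, Z)))
  →2  add(add(add(SSZ, Z), add(SZ, Z)), mul(add(SSZ, add(Z, Z)), add(add(SSZ, Z), add(SZ, Z))))
  →3  add(add(S(add(SZ, Z)), add(SZ, Z)), mul(add(SSZ, add(Z, Z)), add(add(SSZ, Z), add(SZ, Z))))
  →4  add(S(add(add(SZ, Z), add(SZ, Z))), mul(add(SSZ, add(Z, Z)), add(add(SSZ, Z), add(SZ, Z))))
  →5  S(add(add(add(SZ, Z), add(SZ, Z)), mul(add(SSZ, add(Z, Z)), add(add(SSZ, Z), add(SZ, Z)))))
  →6  S(add(add(S(add(Z, Z)), add(SZ, Z)), mul(add(SSZ, add(Z, Z)), add(add(SSZ, Z), add(SZ, Z)))))
  →7  S(add(S(add(add(Z, Z), add(SZ, Z))), mul(add(SSZ, add(Z, Z)), add(add(SSZ, Z), add(SZ, Z)))))
  →8  S(S(add(add(add(Z, Z), add(SZ, Z)), mul(add(SSZ, add(Z, Z)), add(add(SSZ, Z), add(SZ, Z))))))
  →9  S(S(add(add(Z, add(SZ, Z)), mul(add(SSZ, add(Z, Z)), add(add(SSZ, Z), add(SZ, Z))))))
  →10  S(S(add(add(SZ, Z), mul(add(SSZ, add(Z, Z)), add(add(SSZ, Z), add(SZ, Z))))))
  →11  S(S(add(S(add(Z, Z)), mul(add(SSZ, add(Z, Z)), add(add(SSZ, Z), add(SZ, Z))))))
  →12  S(S(S(add(add(Z, Z), mul(add(SSZ, add(Z, Z)), add(add(SSZ, Z), add(SZ, Z)))))))
  →13  S(S(S(add(Z, mul(add(SSZ, add(Z, Z)), add(add(SSZ, Z), add(SZ, Z)))))))
  →14  S(S(S(mul(add(SSZ, add(Z, Z)), add(add(SSZ, Z), add(SZ, Z))))))
  →15  S(S(S(mul(S(add(SZ, add(Z, Z))), add(add(SSZ, Z), add(SZ, Z))))))
  →16  S(S(S(add(add(add(SSZ, Z), add(SZ, Z)), mul(add(SZ, add(Z, Z)), add(add(SSZ, Z), add(SZ, Z)))))))
  →17  S(S(S(add(add(S(add(SZ, Z)), add(SZ, Z)), mul(add(SZ, add(Z, Z)), add(add(SSZ, Z), add(SZ, Z)))))))
  →18  S(S(S(add(S(add(add(SZ, Z), add(SZ, Z))), mul(add(SZ, add(Z, Z)), add(add(SSZ, Z), add(SZ, Z)))))))
  →19  S(S(S(S(add(add(add(SZ, Z), add(SZ, Z)), mul(add(SZ, add(Z, Z)), add(add(SSZ, Z), add(SZ, Z))))))))
  →20  S(S(S(S(add(add(S(add(Z, Z)), add(SZ, Z)), mul(add(SZ, add(Z, Z)), add(add(SSZ, Z), add(SZ, Z))))))))
  →21  S(S(S(S(add(S(add(add(Z, Z), add(SZ, Z))), mul(add(SZ, add(Z, Z)), add(add(SSZ, Z), add(SZ, Z))))))))
  →22  S(S(S(S(S(add(add(add(Z, Z), add(SZ, Z)), mul(add(SZ, add(Z, Z)), add(add(SSZ, Z), add(SZ, Z)))))))))
  →23  S(S(S(S(S(add(add(Z, add(SZ, Z)), mul(add(SZ, add(Z, Z)), add(add(SSZ, Z), add(SZ, Z)))))))))
  →24  S(S(S(S(S(add(add(SZ, Z), mul(add(SZ, add(Z, Z)), add(add(SSZ, Z), add(SZ, Z)))))))))
  →25  S(S(S(S(S(add(S(add(Z, Z)), mul(add(SZ, add(Z, Z)), add(add(SSZ, Z), add(SZ, Z)))))))))
  →26  S(S(S(S(S(S(add(add(Z, Z), mul(add(SZ, add(Z, Z)), add(add(SSZ, Z), add(SZ, Z))))))))))
  →27  S(S(S(S(S(S(add(Z, mul(add(SZ, add(Z, Z)), add(add(SSZ, Z), add(SZ, Z))))))))))
  →28  S(S(S(S(S(S(mul(add(SZ, add(Z, Z)), add(add(SSZ, Z), add(SZ, Z)))))))))
  →29  S(S(S(S(S(S(mul(S(add(Z, add(Z, Z))), add(add(SSZ, Z), add(SZ, Z)))))))))
  →30  S(S(S(S(S(S(add(add(add(SSZ, Z), add(SZ, Z)), mul(add(Z, add(Z, Z)), add(add(SSZ, Z), add(SZ, Z))))))))))
  →31  S(S(S(S(S(S(add(add(S(add(SZ, Z)), add(SZ, Z)), mul(add(Z, add(Z, Z)), add(add(SSZ, Z), add(SZ, Z))))))))))
  →32  S(S(S(S(S(S(add(S(add(add(SZ, Z), add(SZ, Z))), mul(add(Z, add(Z, Z)), add(add(SSZ, Z), add(SZ, Z))))))))))
  →33  S(S(S(S(S(S(S(add(add(add(SZ, Z), add(SZ, Z)), mul(add(Z, add(Z, Z)), add(add(SSZ, Z), add(SZ, Z)))))))))))
  →34  S(S(S(S(S(S(S(add(add(S(add(Z, Z)), add(SZ, Z)), mul(add(Z, add(Z, Z)), add(add(SSZ, Z), add(SZ, Z)))))))))))
  →35  S(S(S(S(S(S(S(add(S(add(add(Z, Z), add(SZ, Z))), mul(add(Z, add(Z, Z)), add(add(SSZ, Z), add(SZ, Z)))))))))))
  →36  S(S(S(S(S(S(S(S(add(add(add(Z, Z), add(SZ, Z)), mul(add(Z, add(Z, Z)), add(add(SSZ, Z), add(SZ, Z))))))))))))
  →37  S(S(S(S(S(S(S(S(add(add(Z, add(SZ, Z)), mul(add(Z, add(Z, Z)), add(add(SSZ, Z), add(SZ, Z))))))))))))
  →38  S(S(S(S(S(S(S(S(add(add(SZ, Z), mul(add(Z, add(Z, Z)), add(add(SSZ, Z), add(SZ, Z))))))))))))
  →39  S(S(S(S(S(S(S(S(add(S(add(Z, Z)), mul(add(Z, add(Z, Z)), add(add(SSZ, Z), add(SZ, Z))))))))))))
  →40  S(S(S(S(S(S(S(S(S(add(add(Z, Z), mul(add(Z, add(Z, Z)), add(add(SSZ, Z), add(SZ, Z)))))))))))))
  →41  S(S(S(S(S(S(S(S(S(add(Z, mul(add(Z, add(Z, Z)), add(add(SSZ, Z), add(SZ, Z)))))))))))))
  →42  S(S(S(S(S(S(S(S(S(mul(add(Z, add(Z, Z)), add(add(SSZ, Z), add(SZ, Z))))))))))))
  →43  S(S(S(S(S(S(S(S(S(mul(add(Z, Z), add(add(SSZ, Z), add(SZ, Z))))))))))))
  →44  S(S(S(S(S(S(S(S(S(mul(Z, add(add(SSZ, Z), add(SZ, Z))))))))))))
  →45  S^9(Z)

Term B:
  start: add(mul(SSSZ, add(SSZ, SZ)), mul(Z, Z))
  →1  add(add(add(SSZ, SZ), mul(SSZ, add(SSZ, SZ))), mul(Z, Z))
  →2  add(add(S(add(SZ, SZ)), mul(SSZ, add(SSZ, SZ))), mul(Z, Z))
  →3  add(S(add(add(SZ, SZ), mul(SSZ, add(SSZ, SZ)))), mul(Z, Z))
  →4  S(add(add(add(SZ, SZ), mul(SSZ, add(SSZ, SZ))), mul(Z, Z)))
  →5  S(add(add(S(add(Z, SZ)), mul(SSZ, add(SSZ, SZ))), mul(Z, Z)))
  →6  S(add(S(add(add(Z, SZ), mul(SSZ, add(SSZ, SZ)))), mul(Z, Z)))
  →7  S(S(add(add(add(Z, SZ), mul(SSZ, add(SSZ, SZ))), mul(Z, Z))))
  →8  S(S(add(add(SZ, mul(SSZ, add(SSZ, SZ))), mul(Z, Z))))
  →9  S(S(add(S(add(Z, mul(SSZ, add(SSZ, SZ)))), mul(Z, Z))))
  →10  S(S(S(add(add(Z, mul(SSZ, add(SSZ, SZ))), mul(Z, Z)))))
  →11  S(S(S(add(mul(SSZ, add(SSZ, SZ)), mul(Z, Z)))))
  →12  S(S(S(add(add(add(SSZ, SZ), mul(SZ, add(SSZ, SZ))), mul(Z, Z)))))
  →13  S(S(S(add(add(S(add(SZ, SZ)), mul(SZ, add(SSZ, SZ))), mul(Z, Z)))))
  →14  S(S(S(add(S(add(add(SZ, SZ), mul(SZ, add(SSZ, SZ)))), mul(Z, Z)))))
  →15  S(S(S(S(add(add(add(SZ, SZ), mul(SZ, add(SSZ, SZ))), mul(Z, Z))))))
  →16  S(S(S(S(add(add(S(add(Z, SZ)), mul(SZ, add(SSZ, SZ))), mul(Z, Z))))))
  →17  S(S(S(S(add(S(add(add(Z, SZ), mul(SZ, add(SSZ, SZ)))), mul(Z, Z))))))
  →18  S(S(S(S(S(add(add(add(Z, SZ), mul(SZ, add(SSZ, SZ))), mul(Z, Z)))))))
  →19  S(S(S(S(S(add(add(SZ, mul(SZ, add(SSZ, SZ))), mul(Z, Z)))))))
  →20  S(S(S(S(S(add(S(add(Z, mul(SZ, add(SSZ, SZ)))), mul(Z, Z)))))))
  →21  S(S(S(S(S(S(add(add(Z, mul(SZ, add(SSZ, SZ))), mul(Z, Z))))))))
  →22  S(S(S(S(S(S(add(mul(SZ, add(SSZ, SZ)), mul(Z, Z))))))))
  →23  S(S(S(S(S(S(add(add(add(SSZ, SZ), mul(Z, add(SSZ, SZ))), mul(Z, Z))))))))
  →24  S(S(S(S(S(S(add(add(S(add(SZ, SZ)), mul(Z, add(SSZ, SZ))), mul(Z, Z))))))))
  →25  S(S(S(S(S(S(add(S(add(add(SZ, SZ), mul(Z, add(SSZ, SZ)))), mul(Z, Z))))))))
  →26  S(S(S(S(S(S(S(add(add(add(SZ, SZ), mul(Z, add(SSZ, SZ))), mul(Z, Z)))))))))
  →27  S(S(S(S(S(S(S(add(add(S(add(Z, SZ)), mul(Z, add(SSZ, SZ))), mul(Z, Z)))))))))
  →28  S(S(S(S(S(S(S(add(S(add(add(Z, SZ), mul(Z, add(SSZ, SZ)))), mul(Z, Z)))))))))
  →29  S(S(S(S(S(S(S(S(add(add(add(Z, SZ), mul(Z, add(SSZ, SZ))), mul(Z, Z))))))))))
  →30  S(S(S(S(S(S(S(S(add(add(SZ, mul(Z, add(SSZ, SZ))), mul(Z, Z))))))))))
  →31  S(S(S(S(S(S(S(S(add(S(add(Z, mul(Z, add(SSZ, SZ)))), mul(Z, Z))))))))))
  →32  S(S(S(S(S(S(S(S(S(add(add(Z, mul(Z, add(SSZ, SZ))), mul(Z, Z)))))))))))
  →33  S(S(S(S(S(S(S(S(S(add(mul(Z, add(SSZ, SZ)), mul(Z, Z)))))))))))
  →34  S(S(S(S(S(S(S(S(S(add(Z, mul(Z, Z)))))))))))
  →35  S(S(S(S(S(S(S(S(S(mul(Z, Z))))))))))
  →36  S^9(Z)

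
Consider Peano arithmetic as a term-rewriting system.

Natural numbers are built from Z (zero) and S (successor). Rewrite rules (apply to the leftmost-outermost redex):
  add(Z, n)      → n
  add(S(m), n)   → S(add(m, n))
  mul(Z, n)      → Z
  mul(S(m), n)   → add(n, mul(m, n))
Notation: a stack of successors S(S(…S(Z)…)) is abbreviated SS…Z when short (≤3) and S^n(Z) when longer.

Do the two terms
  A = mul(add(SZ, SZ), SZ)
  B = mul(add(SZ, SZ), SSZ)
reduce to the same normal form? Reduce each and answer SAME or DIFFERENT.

Answer: DIFFERENT — A ⇓ SSZ, B ⇓ S^4(Z)

Working:
Term A:
  start: mul(add(SZ, SZ), SZ)
  step 1: mul(S(add(Z, SZ)), SZ)
  step 2: add(SZ, mul(add(Z, SZ), SZ))
  step 3: S(add(Z, mul(add(Z, SZ), SZ)))
  step 4: S(mul(add(Z, SZ), SZ))
  step 5: S(mul(SZ, SZ))
  step 6: S(add(SZ, mul(Z, SZ)))
  step 7: S(S(add(Z, mul(Z, SZ))))
  step 8: S(S(mul(Z, SZ)))
  step 9: SSZ

Term B:
  start: mul(add(SZ, SZ), SSZ)
  step 1: mul(S(add(Z, SZ)), SSZ)
  step 2: add(SSZ, mul(add(Z, SZ), SSZ))
  step 3: S(add(SZ, mul(add(Z, SZ), SSZ)))
  step 4: S(S(add(Z, mul(add(Z, SZ), SSZ))))
  step 5: S(S(mul(add(Z, SZ), SSZ)))
  step 6: S(S(mul(SZ, SSZ)))
  step 7: S(S(add(SSZ, mul(Z, SSZ))))
  step 8: S(S(S(add(SZ, mul(Z, SSZ)))))
  step 9: S(S(S(S(add(Z, mul(Z, SSZ))))))
  step 10: S(S(S(S(mul(Z, SSZ)))))
  step 11: S^4(Z)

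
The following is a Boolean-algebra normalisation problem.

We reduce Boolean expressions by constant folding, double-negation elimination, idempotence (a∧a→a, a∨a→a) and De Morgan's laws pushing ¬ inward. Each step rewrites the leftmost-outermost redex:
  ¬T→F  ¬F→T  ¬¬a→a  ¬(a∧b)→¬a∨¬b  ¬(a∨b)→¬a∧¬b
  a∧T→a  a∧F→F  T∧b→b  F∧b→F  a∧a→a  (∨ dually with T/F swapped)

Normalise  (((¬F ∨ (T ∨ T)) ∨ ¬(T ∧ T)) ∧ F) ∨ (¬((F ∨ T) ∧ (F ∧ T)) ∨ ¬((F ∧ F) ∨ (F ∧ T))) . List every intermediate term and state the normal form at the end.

Answer: normal form = T  (in 12 steps)

Reduction:
  start: (((¬F ∨ (T ∨ T)) ∨ ¬(T ∧ T)) ∧ F) ∨ (¬((F ∨ T) ∧ (F ∧ T)) ∨ ¬((F ∧ F) ∨ (F ∧ T)))
  →1  F ∨ (¬((F ∨ T) ∧ (F ∧ T)) ∨ ¬((F ∧ F) ∨ (F ∧ T)))
  →2  ¬((F ∨ T) ∧ (F ∧ T)) ∨ ¬((F ∧ F) ∨ (F ∧ T))
  →3  (¬(F ∨ T) ∨ ¬(F ∧ T)) ∨ ¬((F ∧ F) ∨ (F ∧ T))
  →4  ((¬F ∧ ¬T) ∨ ¬(F ∧ T)) ∨ ¬((F ∧ F) ∨ (F ∧ T))
  →5  ((T ∧ ¬T) ∨ ¬(F ∧ T)) ∨ ¬((F ∧ F) ∨ (F ∧ T))
  →6  (¬T ∨ ¬(F ∧ T)) ∨ ¬((F ∧ F) ∨ (F ∧ T))
  →7  (F ∨ ¬(F ∧ T)) ∨ ¬((F ∧ F) ∨ (F ∧ T))
  →8  ¬(F ∧ T) ∨ ¬((F ∧ F) ∨ (F ∧ T))
  →9  (¬F ∨ ¬T) ∨ ¬((F ∧ F) ∨ (F ∧ T))
  →10  (T ∨ ¬T) ∨ ¬((F ∧ F) ∨ (F ∧ T))
  →11  T ∨ ¬((F ∧ F) ∨ (F ∧ T))
  →12  T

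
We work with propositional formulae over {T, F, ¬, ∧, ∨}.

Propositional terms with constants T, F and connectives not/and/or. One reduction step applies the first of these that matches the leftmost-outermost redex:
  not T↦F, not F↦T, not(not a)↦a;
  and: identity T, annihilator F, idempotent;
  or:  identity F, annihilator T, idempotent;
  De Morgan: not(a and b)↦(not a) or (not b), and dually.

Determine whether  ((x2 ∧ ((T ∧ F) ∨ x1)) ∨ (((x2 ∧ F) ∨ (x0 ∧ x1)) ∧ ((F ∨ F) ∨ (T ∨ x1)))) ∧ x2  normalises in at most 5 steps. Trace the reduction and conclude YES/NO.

Answer: NO — after 5 steps the term is ((x2 ∧ x1) ∨ ((x0 ∧ x1) ∧ (F ∨ (T ∨ x1)))) ∧ x2, not yet normal

Derivation:
  start: ((x2 ∧ ((T ∧ F) ∨ x1)) ∨ (((x2 ∧ F) ∨ (x0 ∧ x1)) ∧ ((F ∨ F) ∨ (T ∨ x1)))) ∧ x2
  →1  ((x2 ∧ (F ∨ x1)) ∨ (((x2 ∧ F) ∨ (x0 ∧ x1)) ∧ ((F ∨ F) ∨ (T ∨ x1)))) ∧ x2
  →2  ((x2 ∧ x1) ∨ (((x2 ∧ F) ∨ (x0 ∧ x1)) ∧ ((F ∨ F) ∨ (T ∨ x1)))) ∧ x2
  →3  ((x2 ∧ x1) ∨ ((F ∨ (x0 ∧ x1)) ∧ ((F ∨ F) ∨ (T ∨ x1)))) ∧ x2
  →4  ((x2 ∧ x1) ∨ ((x0 ∧ x1) ∧ ((F ∨ F) ∨ (T ∨ x1)))) ∧ x2
  →5  ((x2 ∧ x1) ∨ ((x0 ∧ x1) ∧ (F ∨ (T ∨ x1)))) ∧ x2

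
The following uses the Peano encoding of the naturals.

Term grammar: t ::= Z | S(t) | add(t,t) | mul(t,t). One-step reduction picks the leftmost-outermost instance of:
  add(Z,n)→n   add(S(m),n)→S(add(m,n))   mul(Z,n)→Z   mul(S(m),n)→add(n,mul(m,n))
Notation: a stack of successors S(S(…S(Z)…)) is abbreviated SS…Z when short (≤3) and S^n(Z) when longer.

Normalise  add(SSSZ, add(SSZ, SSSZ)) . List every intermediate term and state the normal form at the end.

Answer: normal form = S^8(Z)  (in 7 steps)

Working:
  start: add(SSSZ, add(SSZ, SSSZ))
  step 1: S(add(SSZ, add(SSZ, SSSZ)))
  step 2: S(S(add(SZ, add(SSZ, SSSZ))))
  step 3: S(S(S(add(Z, add(SSZ, SSSZ)))))
  step 4: S(S(S(add(SSZ, SSSZ))))
  step 5: S(S(S(S(add(SZ, SSSZ)))))
  step 6: S(S(S(S(S(add(Z, SSSZ))))))
  step 7: S^8(Z)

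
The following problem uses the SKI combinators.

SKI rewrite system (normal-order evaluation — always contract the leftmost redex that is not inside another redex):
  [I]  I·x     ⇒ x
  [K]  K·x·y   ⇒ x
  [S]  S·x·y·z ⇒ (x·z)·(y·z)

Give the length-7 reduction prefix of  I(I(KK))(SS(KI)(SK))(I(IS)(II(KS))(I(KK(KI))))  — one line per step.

  start: I(I(KK))(SS(KI)(SK))(I(IS)(II(KS))(I(KK(KI))))
  [1] I(KK)(SS(KI)(SK))(I(IS)(II(KS))(I(KK(KI))))
  [2] KK(SS(KI)(SK))(I(IS)(II(KS))(I(KK(KI))))
  [3] K(I(IS)(II(KS))(I(KK(KI))))
  [4] K(IS(II(KS))(I(KK(KI))))
  [5] K(S(II(KS))(I(KK(KI))))
  [6] K(S(I(KS))(I(KK(KI))))
  [7] K(S(KS)(I(KK(KI))))

Answer: after 7 steps: K(S(KS)(I(KK(KI))))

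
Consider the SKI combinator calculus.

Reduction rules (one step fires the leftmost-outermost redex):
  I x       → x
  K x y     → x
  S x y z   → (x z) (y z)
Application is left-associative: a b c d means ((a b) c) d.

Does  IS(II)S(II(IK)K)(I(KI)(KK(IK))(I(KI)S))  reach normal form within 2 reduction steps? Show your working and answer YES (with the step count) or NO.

Answer: NO — after 2 steps the term is II(II(IK)K)(S(II(IK)K))(I(KI)(KK(IK))(I(KI)S)), not yet normal

Derivation:
  start: IS(II)S(II(IK)K)(I(KI)(KK(IK))(I(KI)S))
  →1  S(II)S(II(IK)K)(I(KI)(KK(IK))(I(KI)S))
  →2  II(II(IK)K)(S(II(IK)K))(I(KI)(KK(IK))(I(KI)S))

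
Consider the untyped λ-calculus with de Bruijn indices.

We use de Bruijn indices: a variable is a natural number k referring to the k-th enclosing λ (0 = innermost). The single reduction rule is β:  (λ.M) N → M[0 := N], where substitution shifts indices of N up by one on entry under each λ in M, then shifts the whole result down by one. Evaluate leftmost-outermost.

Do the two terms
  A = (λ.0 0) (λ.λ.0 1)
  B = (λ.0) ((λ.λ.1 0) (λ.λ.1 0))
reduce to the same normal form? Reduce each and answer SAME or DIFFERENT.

Answer: DIFFERENT — A ⇓ λ.0 (λ.λ.0 1), B ⇓ λ.λ.1 0

Working:
Term A:
  start: (λ.0 0) (λ.λ.0 1)
  [1] (λ.λ.0 1) (λ.λ.0 1)
  [2] λ.0 (λ.λ.0 1)

Term B:
  start: (λ.0) ((λ.λ.1 0) (λ.λ.1 0))
  [1] (λ.λ.1 0) (λ.λ.1 0)
  [2] λ.(λ.λ.1 0) 0
  [3] λ.λ.1 0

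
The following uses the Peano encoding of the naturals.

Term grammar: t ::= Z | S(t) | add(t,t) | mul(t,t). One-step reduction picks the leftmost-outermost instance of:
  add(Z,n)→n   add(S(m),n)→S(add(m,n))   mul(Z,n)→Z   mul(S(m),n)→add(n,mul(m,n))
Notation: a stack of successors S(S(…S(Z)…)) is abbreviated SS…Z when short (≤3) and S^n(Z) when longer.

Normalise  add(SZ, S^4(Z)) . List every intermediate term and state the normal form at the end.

  start: add(SZ, S^4(Z))
  step 1: S(add(Z, S^4(Z)))
  step 2: S^5(Z)

Answer: normal form = S^5(Z)  (in 2 steps)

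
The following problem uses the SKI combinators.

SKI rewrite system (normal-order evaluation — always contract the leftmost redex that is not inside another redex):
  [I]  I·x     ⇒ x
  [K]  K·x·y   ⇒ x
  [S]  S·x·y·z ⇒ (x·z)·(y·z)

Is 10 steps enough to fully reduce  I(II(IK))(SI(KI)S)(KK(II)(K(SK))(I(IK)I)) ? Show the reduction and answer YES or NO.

  start: I(II(IK))(SI(KI)S)(KK(II)(K(SK))(I(IK)I))
  →1  II(IK)(SI(KI)S)(KK(II)(K(SK))(I(IK)I))
  →2  I(IK)(SI(KI)S)(KK(II)(K(SK))(I(IK)I))
  →3  IK(SI(KI)S)(KK(II)(K(SK))(I(IK)I))
  →4  K(SI(KI)S)(KK(II)(K(SK))(I(IK)I))
  →5  SI(KI)S
  →6  IS(KIS)
  →7  S(KIS)
  →8  SI

Answer: YES — reaches normal form SI in 8 ≤ 10 steps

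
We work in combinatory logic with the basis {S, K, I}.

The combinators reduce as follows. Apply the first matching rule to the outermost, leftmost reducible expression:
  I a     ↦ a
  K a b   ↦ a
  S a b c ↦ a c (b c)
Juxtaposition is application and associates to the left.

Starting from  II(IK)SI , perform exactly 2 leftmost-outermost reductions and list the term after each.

  start: II(IK)SI
  step 1: I(IK)SI
  step 2: IKSI

Answer: after 2 steps: IKSI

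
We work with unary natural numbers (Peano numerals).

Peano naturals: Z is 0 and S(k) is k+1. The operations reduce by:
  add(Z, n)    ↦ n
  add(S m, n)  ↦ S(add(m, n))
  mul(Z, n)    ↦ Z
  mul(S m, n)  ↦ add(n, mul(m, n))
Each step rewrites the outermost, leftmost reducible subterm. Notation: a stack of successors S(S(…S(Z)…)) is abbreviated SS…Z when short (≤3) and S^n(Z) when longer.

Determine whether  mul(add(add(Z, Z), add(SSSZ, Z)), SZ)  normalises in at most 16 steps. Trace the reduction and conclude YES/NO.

Answer: YES — reaches normal form SSSZ in 16 ≤ 16 steps

Reduction:
  start: mul(add(add(Z, Z), add(SSSZ, Z)), SZ)
  →1  mul(add(Z, add(SSSZ, Z)), SZ)
  →2  mul(add(SSSZ, Z), SZ)
  →3  mul(S(add(SSZ, Z)), SZ)
  →4  add(SZ, mul(add(SSZ, Z), SZ))
  →5  S(add(Z, mul(add(SSZ, Z), SZ)))
  →6  S(mul(add(SSZ, Z), SZ))
  →7  S(mul(S(add(SZ, Z)), SZ))
  →8  S(add(SZ, mul(add(SZ, Z), SZ)))
  →9  S(S(add(Z, mul(add(SZ, Z), SZ))))
  →10  S(S(mul(add(SZ, Z), SZ)))
  →11  S(S(mul(S(add(Z, Z)), SZ)))
  →12  S(S(add(SZ, mul(add(Z, Z), SZ))))
  →13  S(S(S(add(Z, mul(add(Z, Z), SZ)))))
  →14  S(S(S(mul(add(Z, Z), SZ))))
  →15  S(S(S(mul(Z, SZ))))
  →16  SSSZ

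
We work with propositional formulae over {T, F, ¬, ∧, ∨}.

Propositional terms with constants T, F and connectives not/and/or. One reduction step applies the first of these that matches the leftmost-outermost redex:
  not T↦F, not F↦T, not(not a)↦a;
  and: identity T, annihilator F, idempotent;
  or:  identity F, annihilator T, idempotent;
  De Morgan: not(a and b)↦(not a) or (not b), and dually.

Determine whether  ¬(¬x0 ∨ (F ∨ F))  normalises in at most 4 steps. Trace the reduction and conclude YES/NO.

  start: ¬(¬x0 ∨ (F ∨ F))
  →1  ¬¬x0 ∧ ¬(F ∨ F)
  →2  x0 ∧ ¬(F ∨ F)
  →3  x0 ∧ (¬F ∧ ¬F)
  →4  x0 ∧ ¬F

Answer: NO — after 4 steps the term is x0 ∧ ¬F, not yet normal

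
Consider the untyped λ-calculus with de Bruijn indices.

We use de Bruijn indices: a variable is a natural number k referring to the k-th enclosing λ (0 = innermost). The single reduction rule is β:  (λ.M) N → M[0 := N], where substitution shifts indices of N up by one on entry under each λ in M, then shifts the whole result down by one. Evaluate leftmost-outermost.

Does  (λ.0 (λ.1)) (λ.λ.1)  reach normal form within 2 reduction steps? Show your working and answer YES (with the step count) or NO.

Answer: YES — reaches normal form λ.λ.λ.λ.1 in 2 ≤ 2 steps

Derivation:
  start: (λ.0 (λ.1)) (λ.λ.1)
  step 1: (λ.λ.1) (λ.λ.λ.1)
  step 2: λ.λ.λ.λ.1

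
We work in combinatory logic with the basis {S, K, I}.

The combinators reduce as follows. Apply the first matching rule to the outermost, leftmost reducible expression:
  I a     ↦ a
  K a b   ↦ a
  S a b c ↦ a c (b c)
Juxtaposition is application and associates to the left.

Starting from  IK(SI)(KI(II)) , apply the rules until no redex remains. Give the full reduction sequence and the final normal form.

  start: IK(SI)(KI(II))
  [1] K(SI)(KI(II))
  [2] SI

Answer: normal form = SI  (in 2 steps)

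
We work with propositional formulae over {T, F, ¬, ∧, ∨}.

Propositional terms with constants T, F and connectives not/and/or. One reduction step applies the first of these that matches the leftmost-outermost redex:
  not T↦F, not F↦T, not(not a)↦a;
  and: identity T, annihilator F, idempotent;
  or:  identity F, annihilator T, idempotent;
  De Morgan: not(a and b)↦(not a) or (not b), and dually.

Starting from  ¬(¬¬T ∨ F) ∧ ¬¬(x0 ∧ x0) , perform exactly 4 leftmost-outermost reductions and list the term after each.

Answer: after 4 steps: F ∧ ¬¬(x0 ∧ x0)

Derivation:
  start: ¬(¬¬T ∨ F) ∧ ¬¬(x0 ∧ x0)
  →1  (¬¬¬T ∧ ¬F) ∧ ¬¬(x0 ∧ x0)
  →2  (¬T ∧ ¬F) ∧ ¬¬(x0 ∧ x0)
  →3  (F ∧ ¬F) ∧ ¬¬(x0 ∧ x0)
  →4  F ∧ ¬¬(x0 ∧ x0)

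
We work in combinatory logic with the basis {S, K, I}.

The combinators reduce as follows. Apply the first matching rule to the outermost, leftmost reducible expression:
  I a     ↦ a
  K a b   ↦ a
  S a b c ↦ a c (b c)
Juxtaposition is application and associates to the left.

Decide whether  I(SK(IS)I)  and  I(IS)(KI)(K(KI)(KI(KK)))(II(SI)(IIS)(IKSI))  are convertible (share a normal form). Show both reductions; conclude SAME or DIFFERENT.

Term A:
  start: I(SK(IS)I)
  [1] SK(IS)I
  [2] KI(ISI)
  [3] I

Term B:
  start: I(IS)(KI)(K(KI)(KI(KK)))(II(SI)(IIS)(IKSI))
  [1] IS(KI)(K(KI)(KI(KK)))(II(SI)(IIS)(IKSI))
  [2] S(KI)(K(KI)(KI(KK)))(II(SI)(IIS)(IKSI))
  [3] KI(II(SI)(IIS)(IKSI))(K(KI)(KI(KK))(II(SI)(IIS)(IKSI)))
  [4] I(K(KI)(KI(KK))(II(SI)(IIS)(IKSI)))
  [5] K(KI)(KI(KK))(II(SI)(IIS)(IKSI))
  [6] KI(II(SI)(IIS)(IKSI))
  [7] I

Answer: SAME — A ⇓ I, B ⇓ I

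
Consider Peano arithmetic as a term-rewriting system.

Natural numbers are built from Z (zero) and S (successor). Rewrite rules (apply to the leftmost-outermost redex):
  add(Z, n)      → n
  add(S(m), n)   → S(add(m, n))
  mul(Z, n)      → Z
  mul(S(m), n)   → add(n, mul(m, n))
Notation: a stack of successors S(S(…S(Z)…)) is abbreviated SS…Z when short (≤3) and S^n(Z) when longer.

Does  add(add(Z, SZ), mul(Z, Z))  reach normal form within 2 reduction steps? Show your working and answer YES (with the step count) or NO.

  start: add(add(Z, SZ), mul(Z, Z))
  [1] add(SZ, mul(Z, Z))
  [2] S(add(Z, mul(Z, Z)))

Answer: NO — after 2 steps the term is S(add(Z, mul(Z, Z))), not yet normal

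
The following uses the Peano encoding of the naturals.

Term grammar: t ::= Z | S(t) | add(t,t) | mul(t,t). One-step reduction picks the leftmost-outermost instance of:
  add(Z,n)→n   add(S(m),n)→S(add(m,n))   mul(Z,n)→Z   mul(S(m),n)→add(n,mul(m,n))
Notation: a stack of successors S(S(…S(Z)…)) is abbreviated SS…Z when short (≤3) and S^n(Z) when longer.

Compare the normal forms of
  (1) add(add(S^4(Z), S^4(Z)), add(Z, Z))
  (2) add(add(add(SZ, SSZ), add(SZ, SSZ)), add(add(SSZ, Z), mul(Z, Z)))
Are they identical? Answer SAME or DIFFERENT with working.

Term A:
  start: add(add(S^4(Z), S^4(Z)), add(Z, Z))
  step 1: add(S(add(SSSZ, S^4(Z))), add(Z, Z))
  step 2: S(add(add(SSSZ, S^4(Z)), add(Z, Z)))
  step 3: S(add(S(add(SSZ, S^4(Z))), add(Z, Z)))
  step 4: S(S(add(add(SSZ, S^4(Z)), add(Z, Z))))
  step 5: S(S(add(S(add(SZ, S^4(Z))), add(Z, Z))))
  step 6: S(S(S(add(add(SZ, S^4(Z)), add(Z, Z)))))
  step 7: S(S(S(add(S(add(Z, S^4(Z))), add(Z, Z)))))
  step 8: S(S(S(S(add(add(Z, S^4(Z)), add(Z, Z))))))
  step 9: S(S(S(S(add(S^4(Z), add(Z, Z))))))
  step 10: S(S(S(S(S(add(SSSZ, add(Z, Z)))))))
  step 11: S(S(S(S(S(S(add(SSZ, add(Z, Z))))))))
  step 12: S(S(S(S(S(S(S(add(SZ, add(Z, Z)))))))))
  step 13: S(S(S(S(S(S(S(S(add(Z, add(Z, Z))))))))))
  step 14: S(S(S(S(S(S(S(S(add(Z, Z)))))))))
  step 15: S^8(Z)

Term B:
  start: add(add(add(SZ, SSZ), add(SZ, SSZ)), add(add(SSZ, Z), mul(Z, Z)))
  step 1: add(add(S(add(Z, SSZ)), add(SZ, SSZ)), add(add(SSZ, Z), mul(Z, Z)))
  step 2: add(S(add(add(Z, SSZ), add(SZ, SSZ))), add(add(SSZ, Z), mul(Z, Z)))
  step 3: S(add(add(add(Z, SSZ), add(SZ, SSZ)), add(add(SSZ, Z), mul(Z, Z))))
  step 4: S(add(add(SSZ, add(SZ, SSZ)), add(add(SSZ, Z), mul(Z, Z))))
  step 5: S(add(S(add(SZ, add(SZ, SSZ))), add(add(SSZ, Z), mul(Z, Z))))
  step 6: S(S(add(add(SZ, add(SZ, SSZ)), add(add(SSZ, Z), mul(Z, Z)))))
  step 7: S(S(add(S(add(Z, add(SZ, SSZ))), add(add(SSZ, Z), mul(Z, Z)))))
  step 8: S(S(S(add(add(Z, add(SZ, SSZ)), add(add(SSZ, Z), mul(Z, Z))))))
  step 9: S(S(S(add(add(SZ, SSZ), add(add(SSZ, Z), mul(Z, Z))))))
  step 10: S(S(S(add(S(add(Z, SSZ)), add(add(SSZ, Z), mul(Z, Z))))))
  step 11: S(S(S(S(add(add(Z, SSZ), add(add(SSZ, Z), mul(Z, Z)))))))
  step 12: S(S(S(S(add(SSZ, add(add(SSZ, Z), mul(Z, Z)))))))
  step 13: S(S(S(S(S(add(SZ, add(add(SSZ, Z), mul(Z, Z))))))))
  step 14: S(S(S(S(S(S(add(Z, add(add(SSZ, Z), mul(Z, Z)))))))))
  step 15: S(S(S(S(S(S(add(add(SSZ, Z), mul(Z, Z))))))))
  step 16: S(S(S(S(S(S(add(S(add(SZ, Z)), mul(Z, Z))))))))
  step 17: S(S(S(S(S(S(S(add(add(SZ, Z), mul(Z, Z)))))))))
  step 18: S(S(S(S(S(S(S(add(S(add(Z, Z)), mul(Z, Z)))))))))
  step 19: S(S(S(S(S(S(S(S(add(add(Z, Z), mul(Z, Z))))))))))
  step 20: S(S(S(S(S(S(S(S(add(Z, mul(Z, Z))))))))))
  step 21: S(S(S(S(S(S(S(S(mul(Z, Z)))))))))
  step 22: S^8(Z)

Answer: SAME — A ⇓ S^8(Z), B ⇓ S^8(Z)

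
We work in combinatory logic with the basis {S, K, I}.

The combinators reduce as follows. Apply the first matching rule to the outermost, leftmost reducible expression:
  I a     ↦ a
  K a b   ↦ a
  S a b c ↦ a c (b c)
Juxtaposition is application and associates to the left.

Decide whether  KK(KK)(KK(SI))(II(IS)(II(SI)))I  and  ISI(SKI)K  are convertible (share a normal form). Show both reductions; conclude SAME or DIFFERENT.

Term A:
  start: KK(KK)(KK(SI))(II(IS)(II(SI)))I
  step 1: K(KK(SI))(II(IS)(II(SI)))I
  step 2: KK(SI)I
  step 3: KI

Term B:
  start: ISI(SKI)K
  step 1: SI(SKI)K
  step 2: IK(SKIK)
  step 3: K(SKIK)
  step 4: K(KK(IK))
  step 5: KK

Answer: DIFFERENT — A ⇓ KI, B ⇓ KK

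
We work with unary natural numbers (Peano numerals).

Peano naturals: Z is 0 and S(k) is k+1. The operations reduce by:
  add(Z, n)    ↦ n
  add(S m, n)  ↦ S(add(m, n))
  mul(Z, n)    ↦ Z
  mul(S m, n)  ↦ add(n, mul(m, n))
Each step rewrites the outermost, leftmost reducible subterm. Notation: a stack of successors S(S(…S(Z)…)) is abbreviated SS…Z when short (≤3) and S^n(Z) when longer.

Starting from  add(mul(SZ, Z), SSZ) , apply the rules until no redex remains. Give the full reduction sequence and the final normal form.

Answer: normal form = SSZ  (in 4 steps)

Reduction:
  start: add(mul(SZ, Z), SSZ)
  →1  add(add(Z, mul(Z, Z)), SSZ)
  →2  add(mul(Z, Z), SSZ)
  →3  add(Z, SSZ)
  →4  SSZ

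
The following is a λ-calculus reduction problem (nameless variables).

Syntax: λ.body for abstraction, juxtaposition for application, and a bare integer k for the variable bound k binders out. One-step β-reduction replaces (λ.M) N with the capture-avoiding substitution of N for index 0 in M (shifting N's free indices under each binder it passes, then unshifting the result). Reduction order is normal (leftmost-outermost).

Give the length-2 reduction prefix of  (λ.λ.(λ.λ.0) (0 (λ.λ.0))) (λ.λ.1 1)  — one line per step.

  start: (λ.λ.(λ.λ.0) (0 (λ.λ.0))) (λ.λ.1 1)
  [1] λ.(λ.λ.0) (0 (λ.λ.0))
  [2] λ.λ.0

Answer: after 2 steps: λ.λ.0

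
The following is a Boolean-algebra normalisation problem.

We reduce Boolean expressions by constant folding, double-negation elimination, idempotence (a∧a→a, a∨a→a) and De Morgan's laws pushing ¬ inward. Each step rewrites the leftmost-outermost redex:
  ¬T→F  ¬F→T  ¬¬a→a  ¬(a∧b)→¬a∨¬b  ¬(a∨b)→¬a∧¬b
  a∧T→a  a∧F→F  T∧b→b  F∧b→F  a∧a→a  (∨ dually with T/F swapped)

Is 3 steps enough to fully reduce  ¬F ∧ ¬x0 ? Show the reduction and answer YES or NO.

  start: ¬F ∧ ¬x0
  step 1: T ∧ ¬x0
  step 2: ¬x0

Answer: YES — reaches normal form ¬x0 in 2 ≤ 3 steps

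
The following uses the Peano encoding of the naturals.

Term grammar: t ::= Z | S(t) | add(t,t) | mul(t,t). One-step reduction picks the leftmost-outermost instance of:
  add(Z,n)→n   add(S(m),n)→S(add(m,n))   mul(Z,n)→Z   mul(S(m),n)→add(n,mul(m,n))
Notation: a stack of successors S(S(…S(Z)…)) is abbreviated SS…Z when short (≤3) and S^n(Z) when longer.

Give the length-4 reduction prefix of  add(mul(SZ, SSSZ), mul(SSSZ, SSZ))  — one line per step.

Answer: after 4 steps: S(add(S(add(SZ, mul(Z, SSSZ))), mul(SSSZ, SSZ)))

Derivation:
  start: add(mul(SZ, SSSZ), mul(SSSZ, SSZ))
  [1] add(add(SSSZ, mul(Z, SSSZ)), mul(SSSZ, SSZ))
  [2] add(S(add(SSZ, mul(Z, SSSZ))), mul(SSSZ, SSZ))
  [3] S(add(add(SSZ, mul(Z, SSSZ)), mul(SSSZ, SSZ)))
  [4] S(add(S(add(SZ, mul(Z, SSSZ))), mul(SSSZ, SSZ)))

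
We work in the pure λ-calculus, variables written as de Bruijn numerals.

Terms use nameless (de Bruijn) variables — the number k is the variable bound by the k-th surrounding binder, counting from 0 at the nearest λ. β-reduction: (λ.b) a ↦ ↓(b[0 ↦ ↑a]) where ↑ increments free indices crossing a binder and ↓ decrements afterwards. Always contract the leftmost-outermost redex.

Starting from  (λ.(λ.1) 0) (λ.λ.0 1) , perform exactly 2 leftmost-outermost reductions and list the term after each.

Answer: after 2 steps: λ.λ.0 1

Working:
  start: (λ.(λ.1) 0) (λ.λ.0 1)
  [1] (λ.λ.λ.0 1) (λ.λ.0 1)
  [2] λ.λ.0 1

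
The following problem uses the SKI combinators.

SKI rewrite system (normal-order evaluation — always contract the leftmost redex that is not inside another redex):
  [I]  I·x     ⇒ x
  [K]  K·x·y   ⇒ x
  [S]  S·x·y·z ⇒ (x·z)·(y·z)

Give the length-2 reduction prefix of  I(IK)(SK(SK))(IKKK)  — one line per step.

Answer: after 2 steps: K(SK(SK))(IKKK)

Reduction:
  start: I(IK)(SK(SK))(IKKK)
  →1  IK(SK(SK))(IKKK)
  →2  K(SK(SK))(IKKK)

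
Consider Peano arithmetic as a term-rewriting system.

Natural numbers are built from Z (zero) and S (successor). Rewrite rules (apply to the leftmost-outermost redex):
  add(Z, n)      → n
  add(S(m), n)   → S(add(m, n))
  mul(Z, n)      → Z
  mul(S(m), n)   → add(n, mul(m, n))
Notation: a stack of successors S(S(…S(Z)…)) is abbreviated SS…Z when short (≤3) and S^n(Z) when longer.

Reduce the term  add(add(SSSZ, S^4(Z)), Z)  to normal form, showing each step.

  start: add(add(SSSZ, S^4(Z)), Z)
  step 1: add(S(add(SSZ, S^4(Z))), Z)
  step 2: S(add(add(SSZ, S^4(Z)), Z))
  step 3: S(add(S(add(SZ, S^4(Z))), Z))
  step 4: S(S(add(add(SZ, S^4(Z)), Z)))
  step 5: S(S(add(S(add(Z, S^4(Z))), Z)))
  step 6: S(S(S(add(add(Z, S^4(Z)), Z))))
  step 7: S(S(S(add(S^4(Z), Z))))
  step 8: S(S(S(S(add(SSSZ, Z)))))
  step 9: S(S(S(S(S(add(SSZ, Z))))))
  step 10: S(S(S(S(S(S(add(SZ, Z)))))))
  step 11: S(S(S(S(S(S(S(add(Z, Z))))))))
  step 12: S^7(Z)

Answer: normal form = S^7(Z)  (in 12 steps)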